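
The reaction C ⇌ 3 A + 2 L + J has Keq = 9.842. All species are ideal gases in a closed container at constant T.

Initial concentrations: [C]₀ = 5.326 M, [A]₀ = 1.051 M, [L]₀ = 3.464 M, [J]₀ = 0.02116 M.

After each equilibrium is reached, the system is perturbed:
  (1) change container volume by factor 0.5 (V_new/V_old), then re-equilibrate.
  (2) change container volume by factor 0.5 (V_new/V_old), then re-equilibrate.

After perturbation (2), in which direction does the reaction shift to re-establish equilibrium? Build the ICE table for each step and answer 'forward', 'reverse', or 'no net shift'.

Q₀ = 0.05535 vs Keq = 9.842 ⇒ Q<K, forward
Step 1:
                   C          A          L          J
  init         5.326      1.051      3.464    0.02116
  Δ          -0.3262     0.9786     0.6524     0.3262
  eq               5       2.03      4.116     0.3474
  solve Keq expr → x = 0.3262; check Q = 9.842
Then change container volume by factor 0.5 (V_new/V_old).
Step 2:
                   C          A          L          J
  init            10      4.059      8.233     0.6947
  Δ           0.5492     -1.648     -1.098    -0.5492
  eq           10.55      2.411      7.134     0.1455
  solve Keq expr → x = -0.5492; check Q = 9.842
Then change container volume by factor 0.5 (V_new/V_old).
Step 3:
                   C          A          L          J
  init          21.1      4.823      14.27     0.2909
  Δ           0.2735    -0.8205     -0.547    -0.2735
  eq           21.37      4.002      13.72    0.01742
  solve Keq expr → x = -0.2735; check Q = 9.842

Direction: reverse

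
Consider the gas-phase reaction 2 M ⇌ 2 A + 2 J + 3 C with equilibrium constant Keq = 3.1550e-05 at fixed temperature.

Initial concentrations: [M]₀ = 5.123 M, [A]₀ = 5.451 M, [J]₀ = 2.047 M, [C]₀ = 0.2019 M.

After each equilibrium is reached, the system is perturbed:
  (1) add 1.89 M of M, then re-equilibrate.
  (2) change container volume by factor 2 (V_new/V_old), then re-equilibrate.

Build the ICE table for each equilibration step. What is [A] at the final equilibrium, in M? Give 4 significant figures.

Q₀ = 0.03904 vs Keq = 3.1550e-05 ⇒ Q>K, reverse
Step 1:
                  M         A         J         C
  Initial     5.123     5.451     2.047    0.2019
  Change     0.1211   -0.1211   -0.1211   -0.1817
  Equil       5.244      5.33     1.926   0.02019
  solve Keq expr → x = -0.06057; check Q = 3.1550e-05
Then add 1.89 M of M.
Step 2:
                  M         A         J         C
  Initial     7.134      5.33     1.926   0.02019
  Change  -0.003038  0.003038  0.003038  0.004557
  Equil       7.131     5.333     1.929   0.02475
  solve Keq expr → x = 0.001519; check Q = 3.1550e-05
Then change container volume by factor 2 (V_new/V_old).
Step 3:
                  M         A         J         C
  Initial     3.566     2.666    0.9645   0.01238
  Change   -0.01744   0.01744   0.01744   0.02615
  Equil       3.548     2.684    0.9819   0.03853
  solve Keq expr → x = 0.008718; check Q = 3.1550e-05

[A]_eq = 2.684 M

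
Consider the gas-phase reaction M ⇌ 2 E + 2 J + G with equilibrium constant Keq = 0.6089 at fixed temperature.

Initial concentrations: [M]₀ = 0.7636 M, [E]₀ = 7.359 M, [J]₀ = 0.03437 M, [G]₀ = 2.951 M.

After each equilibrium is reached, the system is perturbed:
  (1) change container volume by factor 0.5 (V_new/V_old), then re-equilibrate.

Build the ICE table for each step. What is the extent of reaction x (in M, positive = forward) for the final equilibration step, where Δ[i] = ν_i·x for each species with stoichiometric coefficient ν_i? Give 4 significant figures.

x = -0.03974 M

Q₀ = 0.2472 vs Keq = 0.6089 ⇒ Q<K, forward
Step 1:
                   M          E          J          G
  Initial     0.7636      7.359    0.03437      2.951
  Change   -0.009504    0.01901    0.01901   0.009504
  Equil       0.7541      7.378    0.05338      2.961
  solve Keq expr → x = 0.009504; check Q = 0.6089
Then change container volume by factor 0.5 (V_new/V_old).
Step 2:
                   M          E          J          G
  Initial      1.508      14.76     0.1068      5.921
  Change     0.03974   -0.07948   -0.07948   -0.03974
  Equil        1.548      14.68    0.02728      5.881
  solve Keq expr → x = -0.03974; check Q = 0.6089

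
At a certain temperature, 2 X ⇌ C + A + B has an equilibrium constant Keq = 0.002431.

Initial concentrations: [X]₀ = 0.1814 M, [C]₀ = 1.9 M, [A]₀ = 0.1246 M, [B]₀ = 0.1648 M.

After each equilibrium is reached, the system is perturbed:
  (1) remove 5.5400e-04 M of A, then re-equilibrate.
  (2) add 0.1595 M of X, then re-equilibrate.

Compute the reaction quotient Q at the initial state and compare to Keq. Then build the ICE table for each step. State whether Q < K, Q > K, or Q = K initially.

Q₀ = 1.186; Q > K (proceeds reverse)

Q₀ = 1.186 vs Keq = 0.002431 ⇒ Q>K, reverse
Step 1:
                   X          C          A          B
  I           0.1814        1.9     0.1246     0.1648
  C           0.2386    -0.1193    -0.1193    -0.1193
  E             0.42      1.781   0.005294    0.04549
  solve Keq expr → x = -0.1193; check Q = 0.002431
Then remove 5.5400e-04 M of A.
Step 2:
                   X          C          A          B
  I             0.42      1.781    0.00474    0.04549
  C       -9.4869e-04 4.7434e-04 4.7434e-04 4.7434e-04
  E           0.4191      1.781   0.005214    0.04597
  solve Keq expr → x = 4.7434e-04; check Q = 0.002431
Then add 0.1595 M of X.
Step 3:
                   X          C          A          B
  I           0.5786      1.781   0.005214    0.04597
  C        -0.007451   0.003725   0.003725   0.003725
  E           0.5711      1.785    0.00894    0.04969
  solve Keq expr → x = 0.003725; check Q = 0.002431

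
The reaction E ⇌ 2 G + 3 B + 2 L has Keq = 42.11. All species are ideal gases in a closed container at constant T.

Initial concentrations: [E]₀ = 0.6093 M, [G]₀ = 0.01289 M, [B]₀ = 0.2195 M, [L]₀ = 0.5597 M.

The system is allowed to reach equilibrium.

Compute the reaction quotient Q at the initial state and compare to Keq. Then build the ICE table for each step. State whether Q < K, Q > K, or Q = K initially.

Q₀ = 9.0342e-07 vs Keq = 42.11 ⇒ Q<K, forward
Step 1:
                   E          G          B          L
  init        0.6093    0.01289     0.2195     0.5597
  Δ          -0.4488     0.8976      1.346     0.8976
  eq          0.1605     0.9105      1.566      1.457
  solve Keq expr → x = 0.4488; check Q = 42.11

Q₀ = 9.0342e-07; Q < K (proceeds forward)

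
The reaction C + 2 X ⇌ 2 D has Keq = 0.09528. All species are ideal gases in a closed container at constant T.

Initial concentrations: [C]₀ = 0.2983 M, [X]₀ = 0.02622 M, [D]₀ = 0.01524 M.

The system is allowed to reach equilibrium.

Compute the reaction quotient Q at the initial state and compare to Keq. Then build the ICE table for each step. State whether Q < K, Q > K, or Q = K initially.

Q₀ = 1.133 vs Keq = 0.09528 ⇒ Q>K, reverse
Step 1:
                    C           X           D
  init         0.2983     0.02622     0.01524
  Δ           0.00461    0.009219   -0.009219
  eq           0.3029     0.03544    0.006021
  solve Keq expr → x = -0.00461; check Q = 0.09528

Q₀ = 1.133; Q > K (proceeds reverse)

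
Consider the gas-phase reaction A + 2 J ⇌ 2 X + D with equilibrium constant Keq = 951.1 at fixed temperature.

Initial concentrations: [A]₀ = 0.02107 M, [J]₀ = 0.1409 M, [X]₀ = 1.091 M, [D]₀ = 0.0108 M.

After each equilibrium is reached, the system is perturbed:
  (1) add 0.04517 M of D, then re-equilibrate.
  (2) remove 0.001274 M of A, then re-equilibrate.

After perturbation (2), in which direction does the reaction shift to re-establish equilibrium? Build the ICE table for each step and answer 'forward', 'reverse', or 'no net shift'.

Q₀ = 30.73 vs Keq = 951.1 ⇒ Q<K, forward
Step 1:
                   A          J          X          D
  Initial    0.02107     0.1409      1.091     0.0108
  Change    -0.01766   -0.03533    0.03533    0.01766
  Equil     0.003406     0.1056      1.126    0.02846
  solve Keq expr → x = 0.01766; check Q = 951.1
Then add 0.04517 M of D.
Step 2:
                   A          J          X          D
  Initial   0.003406     0.1056      1.126    0.07363
  Change    0.003777   0.007554  -0.007554  -0.003777
  Equil     0.007183     0.1131      1.119    0.06986
  solve Keq expr → x = -0.003777; check Q = 951.1
Then remove 0.001274 M of A.
Step 3:
                   A          J          X          D
  Initial   0.005909     0.1131      1.119    0.06986
  Change  9.2862e-04   0.001857  -0.001857 -9.2862e-04
  Equil     0.006838      0.115      1.117    0.06893
  solve Keq expr → x = -9.2862e-04; check Q = 951.1

Direction: reverse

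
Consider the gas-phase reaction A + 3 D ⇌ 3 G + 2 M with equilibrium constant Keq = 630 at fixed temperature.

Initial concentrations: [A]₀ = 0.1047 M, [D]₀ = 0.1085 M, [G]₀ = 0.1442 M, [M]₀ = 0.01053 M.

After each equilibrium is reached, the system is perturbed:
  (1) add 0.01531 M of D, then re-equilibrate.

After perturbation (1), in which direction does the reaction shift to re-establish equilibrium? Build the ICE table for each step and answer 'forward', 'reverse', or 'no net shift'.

Q₀ = 0.002486 vs Keq = 630 ⇒ Q<K, forward
Step 1:
                   A          D          G          M
  Initial     0.1047     0.1085     0.1442    0.01053
  Change    -0.03218   -0.09654    0.09654    0.06436
  Equil      0.07252    0.01196     0.2407    0.07489
  solve Keq expr → x = 0.03218; check Q = 630
Then add 0.01531 M of D.
Step 2:
                   A          D          G          M
  Initial    0.07252    0.02727     0.2407    0.07489
  Change   -0.004457   -0.01337    0.01337   0.008914
  Equil      0.06806     0.0139     0.2541     0.0838
  solve Keq expr → x = 0.004457; check Q = 630

Direction: forward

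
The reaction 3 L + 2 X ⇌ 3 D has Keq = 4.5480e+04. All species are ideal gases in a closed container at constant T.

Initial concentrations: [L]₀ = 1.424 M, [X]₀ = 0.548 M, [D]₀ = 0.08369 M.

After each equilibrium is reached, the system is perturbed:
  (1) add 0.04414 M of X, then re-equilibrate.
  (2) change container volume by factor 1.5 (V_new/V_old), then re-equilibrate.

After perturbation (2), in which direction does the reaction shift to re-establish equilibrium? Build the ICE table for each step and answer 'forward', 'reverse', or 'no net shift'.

Direction: reverse

Q₀ = 6.7597e-04 vs Keq = 4.5480e+04 ⇒ Q<K, forward
Step 1:
                   L          X          D
  I            1.424      0.548    0.08369
  C          -0.8097    -0.5398     0.8097
  E           0.6143   0.008223     0.8934
  solve Keq expr → x = 0.2699; check Q = 4.5480e+04
Then add 0.04414 M of X.
Step 2:
                   L          X          D
  I           0.6143    0.05236     0.8934
  C         -0.06251   -0.04167    0.06251
  E           0.5518    0.01069     0.9559
  solve Keq expr → x = 0.02084; check Q = 4.5480e+04
Then change container volume by factor 1.5 (V_new/V_old).
Step 3:
                   L          X          D
  I           0.3679   0.007127     0.6372
  C         0.004854   0.003236  -0.004854
  E           0.3727    0.01036     0.6324
  solve Keq expr → x = -0.001618; check Q = 4.5480e+04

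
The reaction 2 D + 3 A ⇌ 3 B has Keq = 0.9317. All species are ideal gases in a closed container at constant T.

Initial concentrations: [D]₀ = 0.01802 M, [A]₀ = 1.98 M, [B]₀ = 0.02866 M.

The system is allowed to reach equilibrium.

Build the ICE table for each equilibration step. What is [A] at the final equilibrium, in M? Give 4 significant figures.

Q₀ = 0.009339 vs Keq = 0.9317 ⇒ Q<K, forward
Step 1:
                    D           A           B
  I           0.01802        1.98     0.02866
  C          -0.01386     -0.0208      0.0208
  E          0.004155       1.959     0.04946
  solve Keq expr → x = 0.006932; check Q = 0.9317

[A]_eq = 1.959 M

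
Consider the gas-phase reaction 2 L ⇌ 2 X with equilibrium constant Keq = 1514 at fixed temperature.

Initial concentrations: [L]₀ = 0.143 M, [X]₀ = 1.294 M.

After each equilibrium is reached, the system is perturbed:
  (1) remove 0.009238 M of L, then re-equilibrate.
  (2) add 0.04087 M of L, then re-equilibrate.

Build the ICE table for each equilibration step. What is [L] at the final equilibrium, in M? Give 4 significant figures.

Q₀ = 81.88 vs Keq = 1514 ⇒ Q<K, forward
Step 1:
                   L          X
  Initial      0.143      1.294
  Change      -0.107      0.107
  Equil      0.03601      1.401
  solve Keq expr → x = 0.0535; check Q = 1514
Then remove 0.009238 M of L.
Step 2:
                   L          X
  Initial    0.02677      1.401
  Change    0.009007  -0.009007
  Equil      0.03577      1.392
  solve Keq expr → x = -0.004503; check Q = 1514
Then add 0.04087 M of L.
Step 3:
                   L          X
  Initial    0.07664      1.392
  Change    -0.03985    0.03985
  Equil       0.0368      1.432
  solve Keq expr → x = 0.01992; check Q = 1514

[L]_eq = 0.0368 M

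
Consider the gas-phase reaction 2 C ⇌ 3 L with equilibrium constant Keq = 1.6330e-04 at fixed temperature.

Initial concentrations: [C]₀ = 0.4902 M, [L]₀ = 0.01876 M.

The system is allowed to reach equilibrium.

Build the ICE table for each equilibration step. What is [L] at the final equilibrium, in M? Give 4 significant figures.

Q₀ = 2.7476e-05 vs Keq = 1.6330e-04 ⇒ Q<K, forward
Step 1:
                  C         L
  I          0.4902   0.01876
  C       -0.009843   0.01477
  E          0.4804   0.03353
  solve Keq expr → x = 0.004922; check Q = 1.6330e-04

[L]_eq = 0.03353 M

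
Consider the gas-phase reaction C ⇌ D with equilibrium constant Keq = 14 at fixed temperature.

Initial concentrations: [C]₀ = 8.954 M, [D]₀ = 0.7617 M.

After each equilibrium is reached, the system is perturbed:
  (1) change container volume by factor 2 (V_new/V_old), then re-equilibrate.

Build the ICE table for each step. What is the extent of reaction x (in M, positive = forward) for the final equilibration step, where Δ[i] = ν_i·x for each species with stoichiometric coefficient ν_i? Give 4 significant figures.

x = 0 M

Q₀ = 0.08507 vs Keq = 14 ⇒ Q<K, forward
Step 1:
                  C         D
  init        8.954    0.7617
  Δ          -8.306     8.306
  eq         0.6477     9.068
  solve Keq expr → x = 8.306; check Q = 14
Then change container volume by factor 2 (V_new/V_old).
Step 2:
                  C         D
  init       0.3239     4.534
  Δ               0         0
  eq         0.3239     4.534
  solve Keq expr → x = 0; check Q = 14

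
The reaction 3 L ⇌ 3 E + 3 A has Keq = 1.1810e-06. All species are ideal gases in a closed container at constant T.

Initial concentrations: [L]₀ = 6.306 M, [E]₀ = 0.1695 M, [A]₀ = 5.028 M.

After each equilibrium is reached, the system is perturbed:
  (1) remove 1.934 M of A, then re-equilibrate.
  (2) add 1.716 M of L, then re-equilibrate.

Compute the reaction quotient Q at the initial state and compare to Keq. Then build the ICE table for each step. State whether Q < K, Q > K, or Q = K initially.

Q₀ = 0.002468 vs Keq = 1.1810e-06 ⇒ Q>K, reverse
Step 1:
                  L         E         A
  I           6.306    0.1695     5.028
  C          0.1555   -0.1555   -0.1555
  E           6.461   0.01402     4.873
  solve Keq expr → x = -0.05183; check Q = 1.1810e-06
Then remove 1.934 M of A.
Step 2:
                  L         E         A
  I           6.461   0.01402     2.939
  C       -0.009121  0.009121  0.009121
  E           6.452   0.02314     2.948
  solve Keq expr → x = 0.00304; check Q = 1.1810e-06
Then add 1.716 M of L.
Step 3:
                  L         E         A
  I           8.168   0.02314     2.948
  C       -0.006072  0.006072  0.006072
  E           8.162   0.02921     2.954
  solve Keq expr → x = 0.002024; check Q = 1.1810e-06

Q₀ = 0.002468; Q > K (proceeds reverse)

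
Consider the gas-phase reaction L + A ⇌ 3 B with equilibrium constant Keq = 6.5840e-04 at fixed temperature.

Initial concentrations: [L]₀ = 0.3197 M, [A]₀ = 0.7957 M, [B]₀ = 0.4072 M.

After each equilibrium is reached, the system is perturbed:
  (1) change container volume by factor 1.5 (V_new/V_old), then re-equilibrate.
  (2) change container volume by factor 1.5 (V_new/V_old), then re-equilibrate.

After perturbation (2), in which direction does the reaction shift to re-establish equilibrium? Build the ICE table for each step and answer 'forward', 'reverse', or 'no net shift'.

Direction: forward

Q₀ = 0.2654 vs Keq = 6.5840e-04 ⇒ Q>K, reverse
Step 1:
                   L          A          B
  I           0.3197     0.7957     0.4072
  C           0.1145     0.1145    -0.3434
  E           0.4342     0.9102    0.06384
  solve Keq expr → x = -0.1145; check Q = 6.5840e-04
Then change container volume by factor 1.5 (V_new/V_old).
Step 2:
                   L          A          B
  I           0.2894     0.6068    0.04256
  C        -0.001998  -0.001998   0.005993
  E           0.2874     0.6048    0.04855
  solve Keq expr → x = 0.001998; check Q = 6.5840e-04
Then change container volume by factor 1.5 (V_new/V_old).
Step 3:
                   L          A          B
  I           0.1916     0.4032    0.03237
  C        -0.001513  -0.001513    0.00454
  E           0.1901     0.4017    0.03691
  solve Keq expr → x = 0.001513; check Q = 6.5840e-04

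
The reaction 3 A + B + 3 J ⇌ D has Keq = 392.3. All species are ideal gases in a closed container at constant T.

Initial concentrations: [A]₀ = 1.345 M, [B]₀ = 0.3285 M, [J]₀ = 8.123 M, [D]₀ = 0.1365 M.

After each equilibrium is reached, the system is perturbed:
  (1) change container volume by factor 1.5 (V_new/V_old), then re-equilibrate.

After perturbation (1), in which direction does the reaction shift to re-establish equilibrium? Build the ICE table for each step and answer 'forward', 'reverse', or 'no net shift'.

Q₀ = 3.1863e-04 vs Keq = 392.3 ⇒ Q<K, forward
Step 1:
                  A         B         J         D
  I           1.345    0.3285     8.123    0.1365
  C         -0.9853   -0.3284   -0.9853    0.3284
  E          0.3597 7.0022e-05     7.138    0.4649
  solve Keq expr → x = 0.3284; check Q = 392.3
Then change container volume by factor 1.5 (V_new/V_old).
Step 2:
                  A         B         J         D
  I          0.2398 4.6681e-05     4.758      0.31
  C        0.001423 4.7442e-04  0.001423 -4.7442e-04
  E          0.2412 5.2111e-04      4.76    0.3095
  solve Keq expr → x = -4.7442e-04; check Q = 392.3

Direction: reverse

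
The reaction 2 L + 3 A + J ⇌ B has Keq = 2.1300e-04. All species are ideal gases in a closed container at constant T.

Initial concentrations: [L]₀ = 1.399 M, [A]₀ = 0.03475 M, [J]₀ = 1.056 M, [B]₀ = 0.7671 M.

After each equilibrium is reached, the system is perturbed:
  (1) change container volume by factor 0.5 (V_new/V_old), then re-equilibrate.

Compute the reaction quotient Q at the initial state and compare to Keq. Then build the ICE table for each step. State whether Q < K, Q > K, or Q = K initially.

Q₀ = 8845 vs Keq = 2.1300e-04 ⇒ Q>K, reverse
Step 1:
                    L           A           J           B
  Initial       1.399     0.03475       1.056      0.7671
  Change        1.465       2.197      0.7324     -0.7324
  Equil         2.864       2.232       1.788     0.03473
  solve Keq expr → x = -0.7324; check Q = 2.1300e-04
Then change container volume by factor 0.5 (V_new/V_old).
Step 2:
                    L           A           J           B
  Initial       5.727       4.464       3.577     0.06946
  Change      -0.8654      -1.298     -0.4327      0.4327
  Equil         4.862       3.166       3.144      0.5022
  solve Keq expr → x = 0.4327; check Q = 2.1300e-04

Q₀ = 8845; Q > K (proceeds reverse)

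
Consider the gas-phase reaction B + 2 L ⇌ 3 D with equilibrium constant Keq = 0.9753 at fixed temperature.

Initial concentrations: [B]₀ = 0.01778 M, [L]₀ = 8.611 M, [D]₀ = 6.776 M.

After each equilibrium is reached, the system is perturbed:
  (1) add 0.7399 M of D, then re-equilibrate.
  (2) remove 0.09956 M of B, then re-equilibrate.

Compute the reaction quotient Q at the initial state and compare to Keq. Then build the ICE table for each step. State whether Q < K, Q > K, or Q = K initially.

Q₀ = 236 vs Keq = 0.9753 ⇒ Q>K, reverse
Step 1:
                    B           L           D
  init        0.01778       8.611       6.776
  Δ            0.8021       1.604      -2.406
  eq           0.8199       10.22        4.37
  solve Keq expr → x = -0.8021; check Q = 0.9753
Then add 0.7399 M of D.
Step 2:
                    B           L           D
  init         0.8199       10.22        5.11
  Δ            0.1401      0.2801     -0.4202
  eq           0.9599        10.5       4.689
  solve Keq expr → x = -0.1401; check Q = 0.9753
Then remove 0.09956 M of B.
Step 3:
                    B           L           D
  init         0.8604        10.5       4.689
  Δ           0.03164     0.06329    -0.09493
  eq            0.892       10.56       4.595
  solve Keq expr → x = -0.03164; check Q = 0.9753

Q₀ = 236; Q > K (proceeds reverse)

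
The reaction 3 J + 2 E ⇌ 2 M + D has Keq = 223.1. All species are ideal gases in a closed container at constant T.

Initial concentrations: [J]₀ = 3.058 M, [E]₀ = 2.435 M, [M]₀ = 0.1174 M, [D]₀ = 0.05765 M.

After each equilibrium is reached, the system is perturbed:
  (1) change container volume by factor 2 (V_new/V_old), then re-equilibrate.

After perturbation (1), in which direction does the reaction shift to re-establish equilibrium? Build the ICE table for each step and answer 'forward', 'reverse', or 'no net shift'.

Q₀ = 4.6862e-06 vs Keq = 223.1 ⇒ Q<K, forward
Step 1:
                  J         E         M         D
  Initial     3.058     2.435    0.1174   0.05765
  Change     -2.714    -1.809     1.809    0.9045
  Equil      0.3444    0.6259     1.926    0.9622
  solve Keq expr → x = 0.9045; check Q = 223.1
Then change container volume by factor 2 (V_new/V_old).
Step 2:
                  J         E         M         D
  Initial    0.1722     0.313    0.9632    0.4811
  Change    0.06652   0.04434  -0.04434  -0.02217
  Equil      0.2387    0.3573    0.9189    0.4589
  solve Keq expr → x = -0.02217; check Q = 223.1

Direction: reverse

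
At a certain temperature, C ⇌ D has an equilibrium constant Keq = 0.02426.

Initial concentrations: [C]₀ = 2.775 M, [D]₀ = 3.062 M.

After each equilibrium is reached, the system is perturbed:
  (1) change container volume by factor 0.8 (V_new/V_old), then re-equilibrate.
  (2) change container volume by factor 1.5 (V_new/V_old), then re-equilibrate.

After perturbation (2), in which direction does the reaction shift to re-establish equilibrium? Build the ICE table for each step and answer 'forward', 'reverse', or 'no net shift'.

Q₀ = 1.103 vs Keq = 0.02426 ⇒ Q>K, reverse
Step 1:
                    C           D
  I             2.775       3.062
  C             2.924      -2.924
  E             5.699      0.1383
  solve Keq expr → x = -2.924; check Q = 0.02426
Then change container volume by factor 0.8 (V_new/V_old).
Step 2:
                    C           D
  I             7.123      0.1728
  C                 0           0
  E             7.123      0.1728
  solve Keq expr → x = 0; check Q = 0.02426
Then change container volume by factor 1.5 (V_new/V_old).
Step 3:
                    C           D
  I             4.749      0.1152
  C                 0           0
  E             4.749      0.1152
  solve Keq expr → x = 0; check Q = 0.02426

Direction: no net shift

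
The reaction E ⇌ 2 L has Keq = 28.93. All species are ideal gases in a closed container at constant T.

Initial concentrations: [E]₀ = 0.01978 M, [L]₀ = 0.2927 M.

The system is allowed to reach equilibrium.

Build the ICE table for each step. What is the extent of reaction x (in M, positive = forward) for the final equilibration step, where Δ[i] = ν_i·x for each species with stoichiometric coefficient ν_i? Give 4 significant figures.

x = 0.01613 M

Q₀ = 4.331 vs Keq = 28.93 ⇒ Q<K, forward
Step 1:
                  E         L
  init      0.01978    0.2927
  Δ        -0.01613   0.03226
  eq        0.00365     0.325
  solve Keq expr → x = 0.01613; check Q = 28.93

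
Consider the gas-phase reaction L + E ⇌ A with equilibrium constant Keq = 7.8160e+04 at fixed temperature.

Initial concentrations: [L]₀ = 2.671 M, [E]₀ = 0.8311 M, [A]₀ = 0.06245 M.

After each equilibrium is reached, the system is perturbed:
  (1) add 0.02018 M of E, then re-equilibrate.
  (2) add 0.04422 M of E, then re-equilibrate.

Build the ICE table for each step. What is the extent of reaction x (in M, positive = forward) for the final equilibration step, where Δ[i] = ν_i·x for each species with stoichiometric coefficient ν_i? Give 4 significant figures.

Q₀ = 0.02813 vs Keq = 7.8160e+04 ⇒ Q<K, forward
Step 1:
                  L         E         A
  init        2.671    0.8311   0.06245
  Δ         -0.8311   -0.8311    0.8311
  eq           1.84 6.2135e-06    0.8935
  solve Keq expr → x = 0.8311; check Q = 7.8160e+04
Then add 0.02018 M of E.
Step 2:
                  L         E         A
  init         1.84   0.02019    0.8935
  Δ        -0.02018  -0.02018   0.02018
  eq           1.82 6.4243e-06    0.9137
  solve Keq expr → x = 0.02018; check Q = 7.8160e+04
Then add 0.04422 M of E.
Step 3:
                  L         E         A
  init         1.82   0.04423    0.9137
  Δ        -0.04422  -0.04422   0.04422
  eq          1.776 6.9029e-06    0.9579
  solve Keq expr → x = 0.04422; check Q = 7.8160e+04

x = 0.04422 M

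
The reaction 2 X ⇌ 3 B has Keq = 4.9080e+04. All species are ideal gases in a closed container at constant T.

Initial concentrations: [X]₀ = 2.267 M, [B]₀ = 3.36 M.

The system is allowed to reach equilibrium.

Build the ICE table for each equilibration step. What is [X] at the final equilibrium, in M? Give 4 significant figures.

[X]_eq = 0.07731 M

Q₀ = 7.381 vs Keq = 4.9080e+04 ⇒ Q<K, forward
Step 1:
                  X         B
  I           2.267      3.36
  C           -2.19     3.285
  E         0.07731     6.645
  solve Keq expr → x = 1.095; check Q = 4.9080e+04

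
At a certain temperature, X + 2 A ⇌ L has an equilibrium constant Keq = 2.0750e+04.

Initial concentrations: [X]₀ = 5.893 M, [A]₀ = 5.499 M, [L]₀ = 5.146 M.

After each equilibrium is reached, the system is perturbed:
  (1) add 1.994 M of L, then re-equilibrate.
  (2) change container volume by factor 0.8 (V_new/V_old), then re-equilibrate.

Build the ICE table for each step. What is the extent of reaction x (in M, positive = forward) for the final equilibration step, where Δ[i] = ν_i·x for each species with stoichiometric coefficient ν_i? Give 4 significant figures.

x = 0.001536 M

Q₀ = 0.02888 vs Keq = 2.0750e+04 ⇒ Q<K, forward
Step 1:
                    X           A           L
  init          5.893       5.499       5.146
  Δ            -2.744      -5.488       2.744
  eq            3.149     0.01099        7.89
  solve Keq expr → x = 2.744; check Q = 2.0750e+04
Then add 1.994 M of L.
Step 2:
                    X           A           L
  init          3.149     0.01099       9.884
  Δ        6.5437e-04    0.001309 -6.5437e-04
  eq             3.15      0.0123       9.883
  solve Keq expr → x = -6.5437e-04; check Q = 2.0750e+04
Then change container volume by factor 0.8 (V_new/V_old).
Step 3:
                    X           A           L
  init          3.937     0.01537       12.35
  Δ         -0.001536   -0.003071    0.001536
  eq            3.936      0.0123       12.36
  solve Keq expr → x = 0.001536; check Q = 2.0750e+04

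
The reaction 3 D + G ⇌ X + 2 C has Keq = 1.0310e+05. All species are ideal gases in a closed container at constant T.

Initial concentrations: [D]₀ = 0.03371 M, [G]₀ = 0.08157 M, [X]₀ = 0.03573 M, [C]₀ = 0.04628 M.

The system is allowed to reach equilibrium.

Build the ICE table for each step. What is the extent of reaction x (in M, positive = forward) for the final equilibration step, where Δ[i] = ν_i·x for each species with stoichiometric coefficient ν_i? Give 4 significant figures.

x = 0.01023 M

Q₀ = 24.49 vs Keq = 1.0310e+05 ⇒ Q<K, forward
Step 1:
                   D          G          X          C
  I          0.03371    0.08157    0.03573    0.04628
  C         -0.03068   -0.01023    0.01023    0.02045
  E          0.00303    0.07134    0.04596    0.06673
  solve Keq expr → x = 0.01023; check Q = 1.0310e+05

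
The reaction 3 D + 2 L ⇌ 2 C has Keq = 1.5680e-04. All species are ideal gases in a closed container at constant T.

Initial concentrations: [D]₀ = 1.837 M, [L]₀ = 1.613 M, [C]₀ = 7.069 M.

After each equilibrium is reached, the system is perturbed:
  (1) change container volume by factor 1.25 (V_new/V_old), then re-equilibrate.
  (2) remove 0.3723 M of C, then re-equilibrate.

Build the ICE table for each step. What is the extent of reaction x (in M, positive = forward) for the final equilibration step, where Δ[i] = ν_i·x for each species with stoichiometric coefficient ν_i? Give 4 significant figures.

x = 0.111 M

Q₀ = 3.098 vs Keq = 1.5680e-04 ⇒ Q>K, reverse
Step 1:
                   D          L          C
  Initial      1.837      1.613      7.069
  Change       7.269      4.846     -4.846
  Equil        9.106      6.459      2.223
  solve Keq expr → x = -2.423; check Q = 1.5680e-04
Then change container volume by factor 1.25 (V_new/V_old).
Step 2:
                   D          L          C
  Initial      7.285      5.167      1.778
  Change      0.4547     0.3031    -0.3031
  Equil         7.74      5.471      1.475
  solve Keq expr → x = -0.1516; check Q = 1.5680e-04
Then remove 0.3723 M of C.
Step 3:
                   D          L          C
  Initial       7.74      5.471      1.103
  Change     -0.3331    -0.2221     0.2221
  Equil        7.407      5.249      1.325
  solve Keq expr → x = 0.111; check Q = 1.5680e-04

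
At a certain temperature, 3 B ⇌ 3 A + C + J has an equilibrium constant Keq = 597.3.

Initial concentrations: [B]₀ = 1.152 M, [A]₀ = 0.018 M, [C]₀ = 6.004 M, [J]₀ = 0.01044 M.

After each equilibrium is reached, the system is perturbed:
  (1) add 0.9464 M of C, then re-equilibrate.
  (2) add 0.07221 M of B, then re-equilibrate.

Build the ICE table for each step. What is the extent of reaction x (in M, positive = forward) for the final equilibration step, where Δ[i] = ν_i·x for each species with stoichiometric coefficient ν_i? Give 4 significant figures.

x = 0.01976 M

Q₀ = 2.3911e-07 vs Keq = 597.3 ⇒ Q<K, forward
Step 1:
                    B           A           C           J
  I             1.152       0.018       6.004     0.01044
  C           -0.9961      0.9961       0.332       0.332
  E            0.1559       1.014       6.336      0.3425
  solve Keq expr → x = 0.332; check Q = 597.3
Then add 0.9464 M of C.
Step 2:
                    B           A           C           J
  I            0.1559       1.014       7.282      0.3425
  C          0.006088   -0.006088   -0.002029   -0.002029
  E             0.162       1.008        7.28      0.3404
  solve Keq expr → x = -0.002029; check Q = 597.3
Then add 0.07221 M of B.
Step 3:
                    B           A           C           J
  I            0.2342       1.008        7.28      0.3404
  C          -0.05927     0.05927     0.01976     0.01976
  E            0.1749       1.067         7.3      0.3602
  solve Keq expr → x = 0.01976; check Q = 597.3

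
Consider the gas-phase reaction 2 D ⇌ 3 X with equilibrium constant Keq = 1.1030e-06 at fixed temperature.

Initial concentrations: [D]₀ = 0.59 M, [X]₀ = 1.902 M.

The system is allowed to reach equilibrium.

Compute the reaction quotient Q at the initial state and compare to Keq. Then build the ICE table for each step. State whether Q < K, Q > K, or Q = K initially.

Q₀ = 19.77 vs Keq = 1.1030e-06 ⇒ Q>K, reverse
Step 1:
                  D         X
  Initial      0.59     1.902
  Change      1.258    -1.886
  Equil       1.848   0.01556
  solve Keq expr → x = -0.6288; check Q = 1.1030e-06

Q₀ = 19.77; Q > K (proceeds reverse)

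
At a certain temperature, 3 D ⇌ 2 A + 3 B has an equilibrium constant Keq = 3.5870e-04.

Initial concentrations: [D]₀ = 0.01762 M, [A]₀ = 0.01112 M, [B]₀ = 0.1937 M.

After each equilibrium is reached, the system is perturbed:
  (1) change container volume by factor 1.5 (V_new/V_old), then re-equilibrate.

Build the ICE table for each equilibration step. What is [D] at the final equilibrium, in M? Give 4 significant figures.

Q₀ = 0.1643 vs Keq = 3.5870e-04 ⇒ Q>K, reverse
Step 1:
                  D         A         B
  init      0.01762   0.01112    0.1937
  Δ         0.01452 -0.009681  -0.01452
  eq        0.03214  0.001439    0.1792
  solve Keq expr → x = -0.004841; check Q = 3.5870e-04
Then change container volume by factor 1.5 (V_new/V_old).
Step 2:
                  D         A         B
  init      0.02143 9.5928e-04    0.1195
  Δ       -6.1190e-04 4.0793e-04 6.1190e-04
  eq        0.02082  0.001367    0.1201
  solve Keq expr → x = 2.0397e-04; check Q = 3.5870e-04

[D]_eq = 0.02082 M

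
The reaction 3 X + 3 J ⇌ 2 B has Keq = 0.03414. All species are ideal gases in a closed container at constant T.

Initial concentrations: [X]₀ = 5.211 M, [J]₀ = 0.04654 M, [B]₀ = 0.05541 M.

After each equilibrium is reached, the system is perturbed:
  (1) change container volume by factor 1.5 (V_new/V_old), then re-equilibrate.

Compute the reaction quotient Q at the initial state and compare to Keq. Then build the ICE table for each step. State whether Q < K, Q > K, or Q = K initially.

Q₀ = 0.2152; Q > K (proceeds reverse)

Q₀ = 0.2152 vs Keq = 0.03414 ⇒ Q>K, reverse
Step 1:
                   X          J          B
  I            5.211    0.04654    0.05541
  C          0.02268    0.02268   -0.01512
  E            5.234    0.06922    0.04029
  solve Keq expr → x = -0.00756; check Q = 0.03414
Then change container volume by factor 1.5 (V_new/V_old).
Step 2:
                   X          J          B
  I            3.489    0.04615    0.02686
  C          0.01369    0.01369  -0.009128
  E            3.503    0.05984    0.01773
  solve Keq expr → x = -0.004564; check Q = 0.03414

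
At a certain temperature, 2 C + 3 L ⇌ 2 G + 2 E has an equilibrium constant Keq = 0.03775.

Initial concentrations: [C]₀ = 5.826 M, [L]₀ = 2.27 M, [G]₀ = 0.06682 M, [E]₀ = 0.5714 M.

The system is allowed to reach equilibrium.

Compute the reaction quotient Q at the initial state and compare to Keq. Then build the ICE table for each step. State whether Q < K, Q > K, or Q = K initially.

Q₀ = 3.6718e-06; Q < K (proceeds forward)

Q₀ = 3.6718e-06 vs Keq = 0.03775 ⇒ Q<K, forward
Step 1:
                   C          L          G          E
  Initial      5.826       2.27    0.06682     0.5714
  Change     -0.7772     -1.166     0.7772     0.7772
  Equil        5.049      1.104      0.844      1.349
  solve Keq expr → x = 0.3886; check Q = 0.03775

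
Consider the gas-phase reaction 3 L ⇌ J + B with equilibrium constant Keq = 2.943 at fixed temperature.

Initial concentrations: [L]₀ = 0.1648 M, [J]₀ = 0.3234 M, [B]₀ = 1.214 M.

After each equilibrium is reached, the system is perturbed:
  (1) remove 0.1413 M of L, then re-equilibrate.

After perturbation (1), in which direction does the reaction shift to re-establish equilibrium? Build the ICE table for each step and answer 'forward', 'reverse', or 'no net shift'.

Q₀ = 87.72 vs Keq = 2.943 ⇒ Q>K, reverse
Step 1:
                  L         J         B
  I          0.1648    0.3234     1.214
  C          0.2795  -0.09316  -0.09316
  E          0.4443    0.2302     1.121
  solve Keq expr → x = -0.09316; check Q = 2.943
Then remove 0.1413 M of L.
Step 2:
                  L         J         B
  I           0.303    0.2302     1.121
  C          0.1113  -0.03711  -0.03711
  E          0.4143    0.1931     1.084
  solve Keq expr → x = -0.03711; check Q = 2.943

Direction: reverse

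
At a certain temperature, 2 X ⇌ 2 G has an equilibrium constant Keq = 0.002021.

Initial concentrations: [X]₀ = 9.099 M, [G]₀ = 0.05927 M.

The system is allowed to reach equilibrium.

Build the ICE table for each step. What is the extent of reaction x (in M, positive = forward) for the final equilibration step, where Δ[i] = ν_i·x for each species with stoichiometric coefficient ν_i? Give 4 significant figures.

x = 0.1674 M

Q₀ = 4.2431e-05 vs Keq = 0.002021 ⇒ Q<K, forward
Step 1:
                    X           G
  Initial       9.099     0.05927
  Change      -0.3347      0.3347
  Equil         8.764       0.394
  solve Keq expr → x = 0.1674; check Q = 0.002021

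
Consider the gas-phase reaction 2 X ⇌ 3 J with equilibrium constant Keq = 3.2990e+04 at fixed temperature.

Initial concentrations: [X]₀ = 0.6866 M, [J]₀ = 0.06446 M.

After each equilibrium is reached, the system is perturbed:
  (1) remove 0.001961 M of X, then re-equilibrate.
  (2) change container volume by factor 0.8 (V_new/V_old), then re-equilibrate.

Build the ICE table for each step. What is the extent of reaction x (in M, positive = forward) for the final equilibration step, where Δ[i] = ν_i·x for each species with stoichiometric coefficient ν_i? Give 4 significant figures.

Q₀ = 5.6815e-04 vs Keq = 3.2990e+04 ⇒ Q<K, forward
Step 1:
                  X         J
  init       0.6866   0.06446
  Δ         -0.6804     1.021
  eq       0.006223     1.085
  solve Keq expr → x = 0.3402; check Q = 3.2990e+04
Then remove 0.001961 M of X.
Step 2:
                  X         J
  init     0.004262     1.085
  Δ        0.001936 -0.002904
  eq       0.006198     1.082
  solve Keq expr → x = -9.6802e-04; check Q = 3.2990e+04
Then change container volume by factor 0.8 (V_new/V_old).
Step 3:
                  X         J
  init     0.007747     1.353
  Δ       9.0142e-04 -0.001352
  eq       0.008648     1.351
  solve Keq expr → x = -4.5071e-04; check Q = 3.2990e+04

x = -4.5071e-04 M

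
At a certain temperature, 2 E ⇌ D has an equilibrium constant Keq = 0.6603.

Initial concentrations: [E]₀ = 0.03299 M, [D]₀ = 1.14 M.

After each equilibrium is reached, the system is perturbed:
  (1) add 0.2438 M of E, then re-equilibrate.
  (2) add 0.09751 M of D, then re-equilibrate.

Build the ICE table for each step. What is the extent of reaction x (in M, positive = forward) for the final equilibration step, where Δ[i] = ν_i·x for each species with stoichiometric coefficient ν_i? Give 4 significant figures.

x = -0.02516 M

Q₀ = 1047 vs Keq = 0.6603 ⇒ Q>K, reverse
Step 1:
                    E           D
  init        0.03299        1.14
  Δ            0.9649     -0.4825
  eq           0.9979      0.6575
  solve Keq expr → x = -0.4825; check Q = 0.6603
Then add 0.2438 M of E.
Step 2:
                    E           D
  init          1.242      0.6575
  Δ           -0.1783     0.08915
  eq            1.063      0.7467
  solve Keq expr → x = 0.08915; check Q = 0.6603
Then add 0.09751 M of D.
Step 3:
                    E           D
  init          1.063      0.8442
  Δ           0.05033    -0.02516
  eq            1.114       0.819
  solve Keq expr → x = -0.02516; check Q = 0.6603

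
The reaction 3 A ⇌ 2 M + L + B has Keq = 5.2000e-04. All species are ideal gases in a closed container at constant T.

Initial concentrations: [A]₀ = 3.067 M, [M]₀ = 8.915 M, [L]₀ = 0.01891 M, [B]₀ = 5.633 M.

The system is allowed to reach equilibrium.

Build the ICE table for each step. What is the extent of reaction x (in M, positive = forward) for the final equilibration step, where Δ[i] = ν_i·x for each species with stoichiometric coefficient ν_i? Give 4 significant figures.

x = -0.01887 M

Q₀ = 0.2934 vs Keq = 5.2000e-04 ⇒ Q>K, reverse
Step 1:
                  A         M         L         B
  init        3.067     8.915   0.01891     5.633
  Δ         0.05662  -0.03775  -0.01887  -0.01887
  eq          3.124     8.877 3.5821e-05     5.614
  solve Keq expr → x = -0.01887; check Q = 5.2000e-04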